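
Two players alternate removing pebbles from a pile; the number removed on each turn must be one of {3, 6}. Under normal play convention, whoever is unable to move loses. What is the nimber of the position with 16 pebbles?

2

G(0) = 0
G(1) = mex{} = 0
G(2) = mex{} = 0
G(3) = mex{0} = 1
G(4) = mex{0} = 1
G(5) = mex{0} = 1
G(6) = mex{1,0} = 2
G(7) = mex{1,0} = 2
G(8) = mex{1,0} = 2
G(9) = mex{2,1} = 0
G(10) = mex{2,1} = 0
G(11) = mex{2,1} = 0
G(12) = mex{0,2} = 1
G(13) = mex{0,2} = 1
G(14) = mex{0,2} = 1
G(15) = mex{1,0} = 2
G(16) = mex{1,0} = 2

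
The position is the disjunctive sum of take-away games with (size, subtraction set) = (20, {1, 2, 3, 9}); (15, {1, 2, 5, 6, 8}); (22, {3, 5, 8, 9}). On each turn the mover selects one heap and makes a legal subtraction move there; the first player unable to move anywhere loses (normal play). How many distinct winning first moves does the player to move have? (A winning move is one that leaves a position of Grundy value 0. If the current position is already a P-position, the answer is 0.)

Heap A, S = {1, 2, 3, 9}:
n :  0  1  2  3  4  5  6  7  8  9 10 11 12 13 14 15 16 17 18 19 20
G :  0  1  2  3  0  1  2  3  0  1  2  3  0  1  2  3  0  1  2  3  0
G_A(20) = 0.
Heap B, S = {1, 2, 5, 6, 8}:
G(0) = 0
G(1) = mex{0} = 1
G(2) = mex{1,0} = 2
G(3) = mex{2,1} = 0
G(4) = mex{0,2} = 1
G(5) = mex{1,0,0} = 2
G(6) = mex{2,1,1,0} = 3
G(7) = mex{3,2,2,1} = 0
G(8) = mex{0,3,0,2,0} = 1
G(9) = mex{1,0,1,0,1} = 2
G(10) = mex{2,1,2,1,2} = 0
G(11) = mex{0,2,3,2,0} = 1
G(12) = mex{1,0,0,3,1} = 2
G(13) = mex{2,1,1,0,2} = 3
G(14) = mex{3,2,2,1,3} = 0
G(15) = mex{0,3,0,2,0} = 1
G_B(15) = 1.
Heap C, S = {3, 5, 8, 9}:
G(0) = 0
G(1) = mex{} = 0
G(2) = mex{} = 0
G(3) = mex{0} = 1
G(4) = mex{0} = 1
G(5) = mex{0,0} = 1
G(6) = mex{1,0} = 2
G(7) = mex{1,0} = 2
G(8) = mex{1,1,0} = 2
G(9) = mex{2,1,0,0} = 3
G(10) = mex{2,1,0,0} = 3
G(11) = mex{2,2,1,0} = 3
G(12) = mex{3,2,1,1} = 0
G(13) = mex{3,2,1,1} = 0
G(14) = mex{3,3,2,1} = 0
G(15) = mex{0,3,2,2} = 1
G(16) = mex{0,3,2,2} = 1
G(17) = mex{0,0,3,2} = 1
G(18) = mex{1,0,3,3} = 2
G(19) = mex{1,0,3,3} = 2
G(20) = mex{1,1,0,3} = 2
G(21) = mex{2,1,0,0} = 3
G(22) = mex{2,1,0,0} = 3
G_C(22) = 3.
Combined Grundy value = 0 ⊕ 1 ⊕ 3 = 2.
A winning move leaves total XOR = 0, i.e. changes one component's Grundy value g to g ⊕ X where X is the current total.
Heap A: need g' = 0⊕2 = 2. Options: 20−1→G=3, 20−2→G=2, 20−3→G=1, 20−9→G=3. Hits: 1.
Heap B: need g' = 1⊕2 = 3. Options: 15−1→G=0, 15−2→G=3, 15−5→G=0, 15−6→G=2, 15−8→G=0. Hits: 1.
Heap C: need g' = 3⊕2 = 1. Options: 22−3→G=2, 22−5→G=1, 22−8→G=0, 22−9→G=0. Hits: 1.

3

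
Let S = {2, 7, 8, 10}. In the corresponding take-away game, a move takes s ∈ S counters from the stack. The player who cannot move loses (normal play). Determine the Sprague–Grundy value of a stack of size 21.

0

G(0) = 0
G(1) = mex{} = 0
G(2) = mex{0} = 1
G(3) = mex{0} = 1
G(4) = mex{1} = 0
G(5) = mex{1} = 0
G(6) = mex{0} = 1
G(7) = mex{0,0} = 1
G(8) = mex{1,0,0} = 2
G(9) = mex{1,1,0} = 2
G(10) = mex{2,1,1,0} = 3
G(11) = mex{2,0,1,0} = 3
G(12) = mex{3,0,0,1} = 2
G(13) = mex{3,1,0,1} = 2
G(14) = mex{2,1,1,0} = 3
G(15) = mex{2,2,1,0} = 3
G(16) = mex{3,2,2,1} = 0
G(17) = mex{3,3,2,1} = 0
G(18) = mex{0,3,3,2} = 1
G(19) = mex{0,2,3,2} = 1
G(20) = mex{1,2,2,3} = 0
G(21) = mex{1,3,2,3} = 0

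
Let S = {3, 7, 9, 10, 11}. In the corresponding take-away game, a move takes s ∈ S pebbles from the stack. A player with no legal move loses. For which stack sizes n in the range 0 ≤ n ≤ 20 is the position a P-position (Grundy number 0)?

0, 1, 2, 6, 14, 18, 19, 20

G(0) = 0
G(1) = mex{} = 0
G(2) = mex{} = 0
G(3) = mex{0} = 1
G(4) = mex{0} = 1
G(5) = mex{0} = 1
G(6) = mex{1} = 0
G(7) = mex{1,0} = 2
G(8) = mex{1,0} = 2
G(9) = mex{0,0,0} = 1
G(10) = mex{2,1,0,0} = 3
G(11) = mex{2,1,0,0,0} = 3
G(12) = mex{1,1,1,0,0} = 2
G(13) = mex{3,0,1,1,0} = 2
G(14) = mex{3,2,1,1,1} = 0
G(15) = mex{2,2,0,1,1} = 3
G(16) = mex{2,1,2,0,1} = 3
G(17) = mex{0,3,2,2,0} = 1
G(18) = mex{3,3,1,2,2} = 0
G(19) = mex{3,2,3,1,2} = 0
G(20) = mex{1,2,3,3,1} = 0
P-positions are exactly the n with G(n) = 0.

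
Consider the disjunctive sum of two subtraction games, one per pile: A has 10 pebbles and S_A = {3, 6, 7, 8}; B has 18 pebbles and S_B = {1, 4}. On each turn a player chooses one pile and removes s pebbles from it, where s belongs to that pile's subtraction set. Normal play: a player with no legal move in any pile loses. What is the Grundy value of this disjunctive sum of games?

Pile A, S = {3, 6, 7, 8}:
G(0) = 0
G(1) = mex{} = 0
G(2) = mex{} = 0
G(3) = mex{0} = 1
G(4) = mex{0} = 1
G(5) = mex{0} = 1
G(6) = mex{1,0} = 2
G(7) = mex{1,0,0} = 2
G(8) = mex{1,0,0,0} = 2
G(9) = mex{2,1,0,0} = 3
G(10) = mex{2,1,1,0} = 3
G_A(10) = 3.
Pile B, S = {1, 4}:
G(0) = 0
G(1) = mex{0} = 1
G(2) = mex{1} = 0
G(3) = mex{0} = 1
G(4) = mex{1,0} = 2
G(5) = mex{2,1} = 0
G(6) = mex{0,0} = 1
G(7) = mex{1,1} = 0
G(8) = mex{0,2} = 1
G(9) = mex{1,0} = 2
G(10) = mex{2,1} = 0
G(11) = mex{0,0} = 1
G(12) = mex{1,1} = 0
G(13) = mex{0,2} = 1
G(14) = mex{1,0} = 2
G(15) = mex{2,1} = 0
G(16) = mex{0,0} = 1
G(17) = mex{1,1} = 0
G(18) = mex{0,2} = 1
G_B(18) = 1.
Combined Grundy value = 3 ⊕ 1 = 2.

2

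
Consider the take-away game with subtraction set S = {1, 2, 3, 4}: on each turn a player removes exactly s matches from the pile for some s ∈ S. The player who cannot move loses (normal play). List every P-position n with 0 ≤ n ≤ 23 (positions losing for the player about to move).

n :  0  1  2  3  4  5  6  7  8  9 10 11 12 13 14 15 16 17 18 19 20 21 22 23
G :  0  1  2  3  4  0  1  2  3  4  0  1  2  3  4  0  1  2  3  4  0  1  2  3
P-positions are exactly the n with G(n) = 0.

0, 5, 10, 15, 20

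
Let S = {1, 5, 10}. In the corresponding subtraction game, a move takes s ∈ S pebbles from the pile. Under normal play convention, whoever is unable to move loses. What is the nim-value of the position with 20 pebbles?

G(0) = 0
G(1) = mex{0} = 1
G(2) = mex{1} = 0
G(3) = mex{0} = 1
G(4) = mex{1} = 0
G(5) = mex{0,0} = 1
G(6) = mex{1,1} = 0
G(7) = mex{0,0} = 1
G(8) = mex{1,1} = 0
G(9) = mex{0,0} = 1
G(10) = mex{1,1,0} = 2
G(11) = mex{2,0,1} = 3
G(12) = mex{3,1,0} = 2
G(13) = mex{2,0,1} = 3
G(14) = mex{3,1,0} = 2
G(15) = mex{2,2,1} = 0
G(16) = mex{0,3,0} = 1
G(17) = mex{1,2,1} = 0
G(18) = mex{0,3,0} = 1
G(19) = mex{1,2,1} = 0
G(20) = mex{0,0,2} = 1

1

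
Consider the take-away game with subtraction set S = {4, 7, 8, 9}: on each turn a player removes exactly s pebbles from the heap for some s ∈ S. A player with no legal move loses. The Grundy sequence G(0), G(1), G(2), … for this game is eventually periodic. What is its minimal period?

13

n :  0  1  2  3  4  5  6  7  8  9 10 11 12 13 14 15 16 17 18 19 20 21 22 23 24 25 26 27
G :  0  0  0  0  1  1  1  1  2  2  2  2  3  0  0  0  0  1  1  1  1  2  2  2  2  3  0  0
G(n+13) = G(n) holds for n = 0,…,8 (a full window of length max(S) = 9), so the sequence is purely periodic with period 13.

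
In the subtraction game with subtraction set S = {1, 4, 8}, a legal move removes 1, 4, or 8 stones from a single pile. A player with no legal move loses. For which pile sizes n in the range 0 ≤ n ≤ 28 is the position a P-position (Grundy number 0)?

0, 2, 5, 7, 12, 14, 17, 19, 24, 26

n :  0  1  2  3  4  5  6  7  8  9 10 11 12 13 14 15 16 17 18 19 20 21 22 23 24 25 26 27 28
G :  0  1  0  1  2  0  1  0  1  2  3  2  0  1  0  1  2  0  1  0  1  2  3  2  0  1  0  1  2
P-positions are exactly the n with G(n) = 0.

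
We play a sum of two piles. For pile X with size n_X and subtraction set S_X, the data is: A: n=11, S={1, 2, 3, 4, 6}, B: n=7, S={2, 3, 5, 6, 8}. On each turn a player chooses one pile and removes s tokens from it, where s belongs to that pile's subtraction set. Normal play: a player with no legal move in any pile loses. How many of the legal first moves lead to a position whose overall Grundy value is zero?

2

Pile A, S = {1, 2, 3, 4, 6}:
G(0) = 0
G(1) = mex{0} = 1
G(2) = mex{1,0} = 2
G(3) = mex{2,1,0} = 3
G(4) = mex{3,2,1,0} = 4
G(5) = mex{4,3,2,1} = 0
G(6) = mex{0,4,3,2,0} = 1
G(7) = mex{1,0,4,3,1} = 2
G(8) = mex{2,1,0,4,2} = 3
G(9) = mex{3,2,1,0,3} = 4
G(10) = mex{4,3,2,1,4} = 0
G(11) = mex{0,4,3,2,0} = 1
G_A(11) = 1.
Pile B, S = {2, 3, 5, 6, 8}:
G(0) = 0
G(1) = mex{} = 0
G(2) = mex{0} = 1
G(3) = mex{0,0} = 1
G(4) = mex{1,0} = 2
G(5) = mex{1,1,0} = 2
G(6) = mex{2,1,0,0} = 3
G(7) = mex{2,2,1,0} = 3
G_B(7) = 3.
Combined Grundy value = 1 ⊕ 3 = 2.
A winning move leaves total XOR = 0, i.e. changes one component's Grundy value g to g ⊕ X where X is the current total.
Pile A: need g' = 1⊕2 = 3. Options: 11−1→G=0, 11−2→G=4, 11−3→G=3, 11−4→G=2, 11−6→G=0. Hits: 1.
Pile B: need g' = 3⊕2 = 1. Options: 7−2→G=2, 7−3→G=2, 7−5→G=1, 7−6→G=0. Hits: 1.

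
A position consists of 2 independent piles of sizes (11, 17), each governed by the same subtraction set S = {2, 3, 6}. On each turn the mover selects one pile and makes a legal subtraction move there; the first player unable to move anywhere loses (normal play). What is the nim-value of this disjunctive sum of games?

3

All piles use S = {2, 3, 6}:
n :  0  1  2  3  4  5  6  7  8  9 10 11 12 13 14 15 16 17
G :  0  0  1  1  2  0  3  1  2  0  0  1  1  2  0  3  1  2
Pile A: G(11) = 1.
Pile B: G(17) = 2.
Combined Grundy value = 1 ⊕ 2 = 3.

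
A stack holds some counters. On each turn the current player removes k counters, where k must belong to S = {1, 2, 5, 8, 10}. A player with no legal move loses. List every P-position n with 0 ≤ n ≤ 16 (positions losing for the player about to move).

0, 3, 6, 9, 12, 15

G(0) = 0
G(1) = mex{0} = 1
G(2) = mex{1,0} = 2
G(3) = mex{2,1} = 0
G(4) = mex{0,2} = 1
G(5) = mex{1,0,0} = 2
G(6) = mex{2,1,1} = 0
G(7) = mex{0,2,2} = 1
G(8) = mex{1,0,0,0} = 2
G(9) = mex{2,1,1,1} = 0
G(10) = mex{0,2,2,2,0} = 1
G(11) = mex{1,0,0,0,1} = 2
G(12) = mex{2,1,1,1,2} = 0
G(13) = mex{0,2,2,2,0} = 1
G(14) = mex{1,0,0,0,1} = 2
G(15) = mex{2,1,1,1,2} = 0
G(16) = mex{0,2,2,2,0} = 1
P-positions are exactly the n with G(n) = 0.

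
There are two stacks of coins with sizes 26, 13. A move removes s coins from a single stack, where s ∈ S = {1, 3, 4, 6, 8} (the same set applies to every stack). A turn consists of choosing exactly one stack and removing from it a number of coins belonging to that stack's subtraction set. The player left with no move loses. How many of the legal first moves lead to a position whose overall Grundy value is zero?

All stacks use S = {1, 3, 4, 6, 8}:
G(0) = 0
G(1) = mex{0} = 1
G(2) = mex{1} = 0
G(3) = mex{0,0} = 1
G(4) = mex{1,1,0} = 2
G(5) = mex{2,0,1} = 3
G(6) = mex{3,1,0,0} = 2
G(7) = mex{2,2,1,1} = 0
G(8) = mex{0,3,2,0,0} = 1
G(9) = mex{1,2,3,1,1} = 0
G(10) = mex{0,0,2,2,0} = 1
G(11) = mex{1,1,0,3,1} = 2
G(12) = mex{2,0,1,2,2} = 3
G(13) = mex{3,1,0,0,3} = 2
G(14) = mex{2,2,1,1,2} = 0
G(15) = mex{0,3,2,0,0} = 1
G(16) = mex{1,2,3,1,1} = 0
G(17) = mex{0,0,2,2,0} = 1
G(18) = mex{1,1,0,3,1} = 2
G(19) = mex{2,0,1,2,2} = 3
G(20) = mex{3,1,0,0,3} = 2
G(21) = mex{2,2,1,1,2} = 0
G(22) = mex{0,3,2,0,0} = 1
G(23) = mex{1,2,3,1,1} = 0
G(24) = mex{0,0,2,2,0} = 1
G(25) = mex{1,1,0,3,1} = 2
G(26) = mex{2,0,1,2,2} = 3
Stack A: G(26) = 3.
Stack B: G(13) = 2.
Combined Grundy value = 3 ⊕ 2 = 1.
A winning move leaves total XOR = 0, i.e. changes one component's Grundy value g to g ⊕ X where X is the current total.
Stack A: need g' = 3⊕1 = 2. Options: 26−1→G=2, 26−3→G=0, 26−4→G=1, 26−6→G=2, 26−8→G=2. Hits: 3.
Stack B: need g' = 2⊕1 = 3. Options: 13−1→G=3, 13−3→G=1, 13−4→G=0, 13−6→G=0, 13−8→G=3. Hits: 2.

5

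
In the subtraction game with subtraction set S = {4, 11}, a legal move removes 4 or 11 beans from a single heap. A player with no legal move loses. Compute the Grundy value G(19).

1

n :  0  1  2  3  4  5  6  7  8  9 10 11 12 13 14 15 16 17 18 19
G :  0  0  0  0  1  1  1  1  0  0  0  2  1  1  1  0  0  0  0  1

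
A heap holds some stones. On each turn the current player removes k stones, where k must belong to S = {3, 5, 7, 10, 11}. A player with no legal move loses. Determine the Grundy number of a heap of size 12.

4

n :  0  1  2  3  4  5  6  7  8  9 10 11 12
G :  0  0  0  1  1  1  2  2  2  3  3  3  4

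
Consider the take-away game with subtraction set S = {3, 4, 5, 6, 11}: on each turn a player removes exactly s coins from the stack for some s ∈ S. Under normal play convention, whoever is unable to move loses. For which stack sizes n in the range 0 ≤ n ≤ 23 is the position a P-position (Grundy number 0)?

G(0) = 0
G(1) = mex{} = 0
G(2) = mex{} = 0
G(3) = mex{0} = 1
G(4) = mex{0,0} = 1
G(5) = mex{0,0,0} = 1
G(6) = mex{1,0,0,0} = 2
G(7) = mex{1,1,0,0} = 2
G(8) = mex{1,1,1,0} = 2
G(9) = mex{2,1,1,1} = 0
G(10) = mex{2,2,1,1} = 0
G(11) = mex{2,2,2,1,0} = 3
G(12) = mex{0,2,2,2,0} = 1
G(13) = mex{0,0,2,2,0} = 1
G(14) = mex{3,0,0,2,1} = 4
G(15) = mex{1,3,0,0,1} = 2
G(16) = mex{1,1,3,0,1} = 2
G(17) = mex{4,1,1,3,2} = 0
G(18) = mex{2,4,1,1,2} = 0
G(19) = mex{2,2,4,1,2} = 0
G(20) = mex{0,2,2,4,0} = 1
G(21) = mex{0,0,2,2,0} = 1
G(22) = mex{0,0,0,2,3} = 1
G(23) = mex{1,0,0,0,1} = 2
P-positions are exactly the n with G(n) = 0.

0, 1, 2, 9, 10, 17, 18, 19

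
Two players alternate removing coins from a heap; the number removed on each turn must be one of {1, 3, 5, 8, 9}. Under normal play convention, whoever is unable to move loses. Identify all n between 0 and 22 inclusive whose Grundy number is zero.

n :  0  1  2  3  4  5  6  7  8  9 10 11 12 13 14 15 16 17 18 19 20 21 22
G :  0  1  0  1  0  1  0  1  2  3  2  3  2  3  2  3  0  1  0  1  0  1  0
P-positions are exactly the n with G(n) = 0.

0, 2, 4, 6, 16, 18, 20, 22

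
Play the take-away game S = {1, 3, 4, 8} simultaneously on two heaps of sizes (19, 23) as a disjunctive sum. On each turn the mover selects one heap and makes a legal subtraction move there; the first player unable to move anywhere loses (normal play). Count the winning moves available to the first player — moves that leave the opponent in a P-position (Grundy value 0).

2

All heaps use S = {1, 3, 4, 8}:
n :  0  1  2  3  4  5  6  7  8  9 10 11 12 13 14 15 16 17 18 19 20 21 22 23
G :  0  1  0  1  2  3  2  0  1  0  1  2  3  2  0  1  0  1  2  3  2  0  1  0
Heap A: G(19) = 3.
Heap B: G(23) = 0.
Combined Grundy value = 3 ⊕ 0 = 3.
A winning move leaves total XOR = 0, i.e. changes one component's Grundy value g to g ⊕ X where X is the current total.
Heap A: need g' = 3⊕3 = 0. Options: 19−1→G=2, 19−3→G=0, 19−4→G=1, 19−8→G=2. Hits: 1.
Heap B: need g' = 0⊕3 = 3. Options: 23−1→G=1, 23−3→G=2, 23−4→G=3, 23−8→G=1. Hits: 1.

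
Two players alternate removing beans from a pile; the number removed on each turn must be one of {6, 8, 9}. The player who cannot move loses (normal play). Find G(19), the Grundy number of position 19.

0

n :  0  1  2  3  4  5  6  7  8  9 10 11 12 13 14 15 16 17 18 19
G :  0  0  0  0  0  0  1  1  1  1  1  1  2  2  2  0  0  0  0  0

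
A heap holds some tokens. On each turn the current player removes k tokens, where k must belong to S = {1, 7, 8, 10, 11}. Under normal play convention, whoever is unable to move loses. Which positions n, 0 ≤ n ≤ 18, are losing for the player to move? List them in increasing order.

0, 2, 4, 6, 18

G(0) = 0
G(1) = mex{0} = 1
G(2) = mex{1} = 0
G(3) = mex{0} = 1
G(4) = mex{1} = 0
G(5) = mex{0} = 1
G(6) = mex{1} = 0
G(7) = mex{0,0} = 1
G(8) = mex{1,1,0} = 2
G(9) = mex{2,0,1} = 3
G(10) = mex{3,1,0,0} = 2
G(11) = mex{2,0,1,1,0} = 3
G(12) = mex{3,1,0,0,1} = 2
G(13) = mex{2,0,1,1,0} = 3
G(14) = mex{3,1,0,0,1} = 2
G(15) = mex{2,2,1,1,0} = 3
G(16) = mex{3,3,2,0,1} = 4
G(17) = mex{4,2,3,1,0} = 5
G(18) = mex{5,3,2,2,1} = 0
P-positions are exactly the n with G(n) = 0.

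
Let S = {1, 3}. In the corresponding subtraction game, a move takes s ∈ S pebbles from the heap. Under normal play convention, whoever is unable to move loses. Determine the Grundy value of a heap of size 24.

G(0) = 0
G(1) = mex{0} = 1
G(2) = mex{1} = 0
G(3) = mex{0,0} = 1
G(4) = mex{1,1} = 0
G(5) = mex{0,0} = 1
G(6) = mex{1,1} = 0
G(7) = mex{0,0} = 1
G(8) = mex{1,1} = 0
G(9) = mex{0,0} = 1
G(10) = mex{1,1} = 0
G(11) = mex{0,0} = 1
G(12) = mex{1,1} = 0
G(13) = mex{0,0} = 1
G(14) = mex{1,1} = 0
G(15) = mex{0,0} = 1
G(16) = mex{1,1} = 0
G(17) = mex{0,0} = 1
G(18) = mex{1,1} = 0
G(19) = mex{0,0} = 1
G(20) = mex{1,1} = 0
G(21) = mex{0,0} = 1
G(22) = mex{1,1} = 0
G(23) = mex{0,0} = 1
G(24) = mex{1,1} = 0

0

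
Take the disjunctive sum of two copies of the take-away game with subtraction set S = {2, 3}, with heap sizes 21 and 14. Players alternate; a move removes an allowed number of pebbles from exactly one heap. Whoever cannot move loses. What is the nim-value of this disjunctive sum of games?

2

All heaps use S = {2, 3}:
n :  0  1  2  3  4  5  6  7  8  9 10 11 12 13 14 15 16 17 18 19 20 21
G :  0  0  1  1  2  0  0  1  1  2  0  0  1  1  2  0  0  1  1  2  0  0
Heap A: G(21) = 0.
Heap B: G(14) = 2.
Combined Grundy value = 0 ⊕ 2 = 2.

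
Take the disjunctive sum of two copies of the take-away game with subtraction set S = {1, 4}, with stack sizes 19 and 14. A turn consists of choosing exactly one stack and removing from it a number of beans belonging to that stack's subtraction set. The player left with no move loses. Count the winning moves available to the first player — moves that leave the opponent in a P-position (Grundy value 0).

0

All stacks use S = {1, 4}:
G(0) = 0
G(1) = mex{0} = 1
G(2) = mex{1} = 0
G(3) = mex{0} = 1
G(4) = mex{1,0} = 2
G(5) = mex{2,1} = 0
G(6) = mex{0,0} = 1
G(7) = mex{1,1} = 0
G(8) = mex{0,2} = 1
G(9) = mex{1,0} = 2
G(10) = mex{2,1} = 0
G(11) = mex{0,0} = 1
G(12) = mex{1,1} = 0
G(13) = mex{0,2} = 1
G(14) = mex{1,0} = 2
G(15) = mex{2,1} = 0
G(16) = mex{0,0} = 1
G(17) = mex{1,1} = 0
G(18) = mex{0,2} = 1
G(19) = mex{1,0} = 2
Stack A: G(19) = 2.
Stack B: G(14) = 2.
Combined Grundy value = 2 ⊕ 2 = 0.
A winning move leaves total XOR = 0, i.e. changes one component's Grundy value g to g ⊕ X where X is the current total.
Stack A: target g' = 2⊕0 = 2, but every legal move changes the Grundy value (mex property), so 0 moves.
Stack B: target g' = 2⊕0 = 2, but every legal move changes the Grundy value (mex property), so 0 moves.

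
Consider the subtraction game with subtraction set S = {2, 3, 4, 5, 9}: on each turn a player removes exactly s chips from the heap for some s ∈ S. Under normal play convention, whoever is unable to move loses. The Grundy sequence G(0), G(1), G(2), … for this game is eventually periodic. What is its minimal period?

G(0) = 0
G(1) = mex{} = 0
G(2) = mex{0} = 1
G(3) = mex{0,0} = 1
G(4) = mex{1,0,0} = 2
G(5) = mex{1,1,0,0} = 2
G(6) = mex{2,1,1,0} = 3
G(7) = mex{2,2,1,1} = 0
G(8) = mex{3,2,2,1} = 0
G(9) = mex{0,3,2,2,0} = 1
G(10) = mex{0,0,3,2,0} = 1
G(11) = mex{1,0,0,3,1} = 2
G(12) = mex{1,1,0,0,1} = 2
G(13) = mex{2,1,1,0,2} = 3
G(14) = mex{2,2,1,1,2} = 0
G(15) = mex{3,2,2,1,3} = 0
G(16) = mex{0,3,2,2,0} = 1
G(17) = mex{0,0,3,2,0} = 1
G(n+7) = G(n) holds for n = 0,…,8 (a full window of length max(S) = 9), so the sequence is purely periodic with period 7.

7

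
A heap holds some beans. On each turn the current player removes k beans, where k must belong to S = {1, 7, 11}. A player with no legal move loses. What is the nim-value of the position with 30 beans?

n :  0  1  2  3  4  5  6  7  8  9 10 11 12 13 14 15 16 17 18 19 20 21 22 23 24 25 26 27 28 29 30
G :  0  1  0  1  0  1  0  1  0  1  0  1  0  1  0  1  0  1  0  1  0  1  0  1  0  1  0  1  0  1  0

0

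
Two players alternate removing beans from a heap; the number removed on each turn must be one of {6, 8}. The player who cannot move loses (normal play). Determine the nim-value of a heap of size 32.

0

n :  0  1  2  3  4  5  6  7  8  9 10 11 12 13 14 15 16 17 18 19 20 21 22 23 24 25 26 27 28 29 30 31 32
G :  0  0  0  0  0  0  1  1  1  1  1  1  2  2  0  0  0  0  0  0  1  1  1  1  1  1  2  2  0  0  0  0  0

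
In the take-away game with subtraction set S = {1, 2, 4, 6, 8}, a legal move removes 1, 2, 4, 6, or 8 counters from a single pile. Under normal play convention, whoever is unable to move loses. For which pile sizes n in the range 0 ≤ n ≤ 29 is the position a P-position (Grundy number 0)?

0, 3, 10, 13, 20, 23

n :  0  1  2  3  4  5  6  7  8  9 10 11 12 13 14 15 16 17 18 19 20 21 22 23 24 25 26 27 28 29
G :  0  1  2  0  1  2  3  4  5  3  0  1  2  0  1  2  3  4  5  3  0  1  2  0  1  2  3  4  5  3
P-positions are exactly the n with G(n) = 0.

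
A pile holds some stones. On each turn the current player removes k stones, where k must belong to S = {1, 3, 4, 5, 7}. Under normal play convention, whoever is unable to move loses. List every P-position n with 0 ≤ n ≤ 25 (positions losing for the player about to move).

0, 2, 8, 10, 16, 18, 24

n :  0  1  2  3  4  5  6  7  8  9 10 11 12 13 14 15 16 17 18 19 20 21 22 23 24 25
G :  0  1  0  1  2  3  2  3  0  1  0  1  2  3  2  3  0  1  0  1  2  3  2  3  0  1
P-positions are exactly the n with G(n) = 0.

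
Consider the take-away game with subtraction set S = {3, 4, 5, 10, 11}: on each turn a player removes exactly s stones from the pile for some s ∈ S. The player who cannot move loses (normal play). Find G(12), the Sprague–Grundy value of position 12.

n :  0  1  2  3  4  5  6  7  8  9 10 11 12
G :  0  0  0  1  1  1  2  2  0  0  3  1  1

1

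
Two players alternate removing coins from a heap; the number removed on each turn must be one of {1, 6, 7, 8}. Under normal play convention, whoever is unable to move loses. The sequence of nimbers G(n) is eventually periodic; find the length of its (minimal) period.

13

n :  0  1  2  3  4  5  6  7  8  9 10 11 12 13 14 15 16 17 18 19 20 21 22 23 24 25 26 27
G :  0  1  0  1  0  1  2  3  2  3  2  3  4  0  1  0  1  0  1  2  3  2  3  2  3  4  0  1
G(n+13) = G(n) holds for n = 0,…,7 (a full window of length max(S) = 8), so the sequence is purely periodic with period 13.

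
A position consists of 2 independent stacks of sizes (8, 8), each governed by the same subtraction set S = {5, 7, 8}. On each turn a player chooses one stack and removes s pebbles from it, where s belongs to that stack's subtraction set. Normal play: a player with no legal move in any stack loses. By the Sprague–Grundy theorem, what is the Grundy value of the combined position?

0

All stacks use S = {5, 7, 8}:
n : 0 1 2 3 4 5 6 7 8
G : 0 0 0 0 0 1 1 1 1
Stack A: G(8) = 1.
Stack B: G(8) = 1.
Combined Grundy value = 1 ⊕ 1 = 0.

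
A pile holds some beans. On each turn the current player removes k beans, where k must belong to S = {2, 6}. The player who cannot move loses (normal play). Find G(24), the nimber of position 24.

n :  0  1  2  3  4  5  6  7  8  9 10 11 12 13 14 15 16 17 18 19 20 21 22 23 24
G :  0  0  1  1  0  0  1  1  0  0  1  1  0  0  1  1  0  0  1  1  0  0  1  1  0

0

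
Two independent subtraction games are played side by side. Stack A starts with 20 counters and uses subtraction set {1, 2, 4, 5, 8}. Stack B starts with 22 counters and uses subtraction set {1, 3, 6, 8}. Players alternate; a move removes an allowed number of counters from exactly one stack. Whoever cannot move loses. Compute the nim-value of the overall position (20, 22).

2

Stack A, S = {1, 2, 4, 5, 8}:
n :  0  1  2  3  4  5  6  7  8  9 10 11 12 13 14 15 16 17 18 19 20
G :  0  1  2  0  1  2  0  1  2  0  1  2  0  1  2  0  1  2  0  1  2
G_A(20) = 2.
Stack B, S = {1, 3, 6, 8}:
n :  0  1  2  3  4  5  6  7  8  9 10 11 12 13 14 15 16 17 18 19 20 21 22
G :  0  1  0  1  0  1  2  3  2  0  1  0  1  0  1  2  3  2  0  1  0  1  0
G_B(22) = 0.
Combined Grundy value = 2 ⊕ 0 = 2.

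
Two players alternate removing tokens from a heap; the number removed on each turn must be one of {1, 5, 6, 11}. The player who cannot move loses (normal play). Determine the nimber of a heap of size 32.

2

n :  0  1  2  3  4  5  6  7  8  9 10 11 12 13 14 15 16 17 18 19 20 21 22 23 24 25 26 27 28 29 30 31 32
G :  0  1  0  1  0  1  2  3  2  3  2  3  0  1  0  1  0  1  2  3  2  3  2  3  0  1  0  1  0  1  2  3  2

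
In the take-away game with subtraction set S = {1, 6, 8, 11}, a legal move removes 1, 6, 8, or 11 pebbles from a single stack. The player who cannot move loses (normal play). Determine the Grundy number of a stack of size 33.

n :  0  1  2  3  4  5  6  7  8  9 10 11 12 13 14 15 16 17 18 19 20 21 22 23 24 25 26 27 28 29 30 31 32 33
G :  0  1  0  1  0  1  2  0  1  0  1  2  3  2  0  1  0  1  2  0  1  0  1  0  1  2  0  1  0  1  2  3  2  0

0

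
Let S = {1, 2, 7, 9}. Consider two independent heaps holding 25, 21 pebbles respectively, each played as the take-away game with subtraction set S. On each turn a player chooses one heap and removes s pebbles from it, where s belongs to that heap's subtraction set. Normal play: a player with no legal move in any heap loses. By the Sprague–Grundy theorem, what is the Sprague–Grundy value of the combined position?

4

All heaps use S = {1, 2, 7, 9}:
n :  0  1  2  3  4  5  6  7  8  9 10 11 12 13 14 15 16 17 18 19 20 21 22 23 24 25
G :  0  1  2  0  1  2  0  1  2  3  4  0  1  2  0  1  2  0  1  2  3  4  0  1  2  0
Heap A: G(25) = 0.
Heap B: G(21) = 4.
Combined Grundy value = 0 ⊕ 4 = 4.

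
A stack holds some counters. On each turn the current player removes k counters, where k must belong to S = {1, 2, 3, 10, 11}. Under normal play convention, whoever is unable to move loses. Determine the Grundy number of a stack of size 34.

G(0) = 0
G(1) = mex{0} = 1
G(2) = mex{1,0} = 2
G(3) = mex{2,1,0} = 3
G(4) = mex{3,2,1} = 0
G(5) = mex{0,3,2} = 1
G(6) = mex{1,0,3} = 2
G(7) = mex{2,1,0} = 3
G(8) = mex{3,2,1} = 0
G(9) = mex{0,3,2} = 1
G(10) = mex{1,0,3,0} = 2
G(11) = mex{2,1,0,1,0} = 3
G(12) = mex{3,2,1,2,1} = 0
G(13) = mex{0,3,2,3,2} = 1
G(14) = mex{1,0,3,0,3} = 2
G(15) = mex{2,1,0,1,0} = 3
G(16) = mex{3,2,1,2,1} = 0
G(17) = mex{0,3,2,3,2} = 1
G(18) = mex{1,0,3,0,3} = 2
G(19) = mex{2,1,0,1,0} = 3
G(20) = mex{3,2,1,2,1} = 0
G(21) = mex{0,3,2,3,2} = 1
G(22) = mex{1,0,3,0,3} = 2
G(23) = mex{2,1,0,1,0} = 3
G(24) = mex{3,2,1,2,1} = 0
G(25) = mex{0,3,2,3,2} = 1
G(26) = mex{1,0,3,0,3} = 2
G(27) = mex{2,1,0,1,0} = 3
G(28) = mex{3,2,1,2,1} = 0
G(29) = mex{0,3,2,3,2} = 1
G(30) = mex{1,0,3,0,3} = 2
G(31) = mex{2,1,0,1,0} = 3
G(32) = mex{3,2,1,2,1} = 0
G(33) = mex{0,3,2,3,2} = 1
G(34) = mex{1,0,3,0,3} = 2

2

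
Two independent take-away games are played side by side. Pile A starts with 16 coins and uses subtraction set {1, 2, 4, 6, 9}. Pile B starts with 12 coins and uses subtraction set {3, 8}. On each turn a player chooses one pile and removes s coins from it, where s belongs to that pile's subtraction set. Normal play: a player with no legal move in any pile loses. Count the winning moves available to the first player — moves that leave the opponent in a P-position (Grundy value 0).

Pile A, S = {1, 2, 4, 6, 9}:
n :  0  1  2  3  4  5  6  7  8  9 10 11 12 13 14 15 16
G :  0  1  2  0  1  2  3  4  0  1  2  0  1  2  3  4  0
G_A(16) = 0.
Pile B, S = {3, 8}:
n :  0  1  2  3  4  5  6  7  8  9 10 11 12
G :  0  0  0  1  1  1  0  0  2  1  1  0  0
G_B(12) = 0.
Combined Grundy value = 0 ⊕ 0 = 0.
A winning move leaves total XOR = 0, i.e. changes one component's Grundy value g to g ⊕ X where X is the current total.
Pile A: target g' = 0⊕0 = 0, but every legal move changes the Grundy value (mex property), so 0 moves.
Pile B: target g' = 0⊕0 = 0, but every legal move changes the Grundy value (mex property), so 0 moves.

0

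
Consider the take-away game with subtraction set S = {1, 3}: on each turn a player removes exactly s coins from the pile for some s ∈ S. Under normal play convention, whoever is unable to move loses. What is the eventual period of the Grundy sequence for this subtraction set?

2

G(0) = 0
G(1) = mex{0} = 1
G(2) = mex{1} = 0
G(3) = mex{0,0} = 1
G(4) = mex{1,1} = 0
G(5) = mex{0,0} = 1
G(6) = mex{1,1} = 0
G(7) = mex{0,0} = 1
G(8) = mex{1,1} = 0
G(9) = mex{0,0} = 1
G(10) = mex{1,1} = 0
G(11) = mex{0,0} = 1
G(12) = mex{1,1} = 0
G(13) = mex{0,0} = 1
G(14) = mex{1,1} = 0
G(n+2) = G(n) holds for n = 0,…,2 (a full window of length max(S) = 3), so the sequence is purely periodic with period 2.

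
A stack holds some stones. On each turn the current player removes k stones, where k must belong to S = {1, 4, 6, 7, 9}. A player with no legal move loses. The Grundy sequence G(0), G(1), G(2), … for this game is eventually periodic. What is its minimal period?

G(0) = 0
G(1) = mex{0} = 1
G(2) = mex{1} = 0
G(3) = mex{0} = 1
G(4) = mex{1,0} = 2
G(5) = mex{2,1} = 0
G(6) = mex{0,0,0} = 1
G(7) = mex{1,1,1,0} = 2
G(8) = mex{2,2,0,1} = 3
G(9) = mex{3,0,1,0,0} = 2
G(10) = mex{2,1,2,1,1} = 0
G(11) = mex{0,2,0,2,0} = 1
G(12) = mex{1,3,1,0,1} = 2
G(13) = mex{2,2,2,1,2} = 0
G(14) = mex{0,0,3,2,0} = 1
G(15) = mex{1,1,2,3,1} = 0
G(16) = mex{0,2,0,2,2} = 1
G(17) = mex{1,0,1,0,3} = 2
G(18) = mex{2,1,2,1,2} = 0
G(19) = mex{0,0,0,2,0} = 1
G(20) = mex{1,1,1,0,1} = 2
G(21) = mex{2,2,0,1,2} = 3
G(22) = mex{3,0,1,0,0} = 2
G(23) = mex{2,1,2,1,1} = 0
G(24) = mex{0,2,0,2,0} = 1
G(25) = mex{1,3,1,0,1} = 2
G(26) = mex{2,2,2,1,2} = 0
G(27) = mex{0,0,3,2,0} = 1
G(n+13) = G(n) holds for n = 0,…,8 (a full window of length max(S) = 9), so the sequence is purely periodic with period 13.

13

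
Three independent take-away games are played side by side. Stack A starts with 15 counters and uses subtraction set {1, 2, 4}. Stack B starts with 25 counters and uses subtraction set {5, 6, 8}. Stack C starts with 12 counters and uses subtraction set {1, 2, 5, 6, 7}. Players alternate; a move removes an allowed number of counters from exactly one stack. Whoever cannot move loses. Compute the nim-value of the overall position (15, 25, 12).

3

Stack A, S = {1, 2, 4}:
G(0) = 0
G(1) = mex{0} = 1
G(2) = mex{1,0} = 2
G(3) = mex{2,1} = 0
G(4) = mex{0,2,0} = 1
G(5) = mex{1,0,1} = 2
G(6) = mex{2,1,2} = 0
G(7) = mex{0,2,0} = 1
G(8) = mex{1,0,1} = 2
G(9) = mex{2,1,2} = 0
G(10) = mex{0,2,0} = 1
G(11) = mex{1,0,1} = 2
G(12) = mex{2,1,2} = 0
G(13) = mex{0,2,0} = 1
G(14) = mex{1,0,1} = 2
G(15) = mex{2,1,2} = 0
G_A(15) = 0.
Stack B, S = {5, 6, 8}:
n :  0  1  2  3  4  5  6  7  8  9 10 11 12 13 14 15 16 17 18 19 20 21 22 23 24 25
G :  0  0  0  0  0  1  1  1  1  1  2  2  2  0  0  0  0  0  1  1  1  1  1  2  2  2
G_B(25) = 2.
Stack C, S = {1, 2, 5, 6, 7}:
G(0) = 0
G(1) = mex{0} = 1
G(2) = mex{1,0} = 2
G(3) = mex{2,1} = 0
G(4) = mex{0,2} = 1
G(5) = mex{1,0,0} = 2
G(6) = mex{2,1,1,0} = 3
G(7) = mex{3,2,2,1,0} = 4
G(8) = mex{4,3,0,2,1} = 5
G(9) = mex{5,4,1,0,2} = 3
G(10) = mex{3,5,2,1,0} = 4
G(11) = mex{4,3,3,2,1} = 0
G(12) = mex{0,4,4,3,2} = 1
G_C(12) = 1.
Combined Grundy value = 0 ⊕ 2 ⊕ 1 = 3.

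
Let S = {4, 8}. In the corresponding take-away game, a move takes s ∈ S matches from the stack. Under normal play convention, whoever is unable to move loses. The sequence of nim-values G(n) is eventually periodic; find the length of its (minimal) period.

12

n :  0  1  2  3  4  5  6  7  8  9 10 11 12 13 14 15 16 17 18 19 20 21 22 23 24 25
G :  0  0  0  0  1  1  1  1  2  2  2  2  0  0  0  0  1  1  1  1  2  2  2  2  0  0
G(n+12) = G(n) holds for n = 0,…,7 (a full window of length max(S) = 8), so the sequence is purely periodic with period 12.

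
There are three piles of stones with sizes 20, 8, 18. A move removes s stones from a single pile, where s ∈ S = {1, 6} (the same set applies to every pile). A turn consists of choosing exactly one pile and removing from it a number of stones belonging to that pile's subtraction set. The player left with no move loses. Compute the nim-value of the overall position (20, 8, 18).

All piles use S = {1, 6}:
n :  0  1  2  3  4  5  6  7  8  9 10 11 12 13 14 15 16 17 18 19 20
G :  0  1  0  1  0  1  2  0  1  0  1  0  1  2  0  1  0  1  0  1  2
Pile A: G(20) = 2.
Pile B: G(8) = 1.
Pile C: G(18) = 0.
Combined Grundy value = 2 ⊕ 1 ⊕ 0 = 3.

3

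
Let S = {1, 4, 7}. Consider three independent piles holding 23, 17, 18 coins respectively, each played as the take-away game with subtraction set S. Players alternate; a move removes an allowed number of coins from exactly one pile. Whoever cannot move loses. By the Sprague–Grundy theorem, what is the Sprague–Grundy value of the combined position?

All piles use S = {1, 4, 7}:
G(0) = 0
G(1) = mex{0} = 1
G(2) = mex{1} = 0
G(3) = mex{0} = 1
G(4) = mex{1,0} = 2
G(5) = mex{2,1} = 0
G(6) = mex{0,0} = 1
G(7) = mex{1,1,0} = 2
G(8) = mex{2,2,1} = 0
G(9) = mex{0,0,0} = 1
G(10) = mex{1,1,1} = 0
G(11) = mex{0,2,2} = 1
G(12) = mex{1,0,0} = 2
G(13) = mex{2,1,1} = 0
G(14) = mex{0,0,2} = 1
G(15) = mex{1,1,0} = 2
G(16) = mex{2,2,1} = 0
G(17) = mex{0,0,0} = 1
G(18) = mex{1,1,1} = 0
G(19) = mex{0,2,2} = 1
G(20) = mex{1,0,0} = 2
G(21) = mex{2,1,1} = 0
G(22) = mex{0,0,2} = 1
G(23) = mex{1,1,0} = 2
Pile A: G(23) = 2.
Pile B: G(17) = 1.
Pile C: G(18) = 0.
Combined Grundy value = 2 ⊕ 1 ⊕ 0 = 3.

3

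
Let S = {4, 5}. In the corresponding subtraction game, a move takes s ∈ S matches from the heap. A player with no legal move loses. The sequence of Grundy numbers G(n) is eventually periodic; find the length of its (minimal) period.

G(0) = 0
G(1) = mex{} = 0
G(2) = mex{} = 0
G(3) = mex{} = 0
G(4) = mex{0} = 1
G(5) = mex{0,0} = 1
G(6) = mex{0,0} = 1
G(7) = mex{0,0} = 1
G(8) = mex{1,0} = 2
G(9) = mex{1,1} = 0
G(10) = mex{1,1} = 0
G(11) = mex{1,1} = 0
G(12) = mex{2,1} = 0
G(13) = mex{0,2} = 1
G(14) = mex{0,0} = 1
G(15) = mex{0,0} = 1
G(16) = mex{0,0} = 1
G(17) = mex{1,0} = 2
G(18) = mex{1,1} = 0
G(19) = mex{1,1} = 0
G(n+9) = G(n) holds for n = 0,…,4 (a full window of length max(S) = 5), so the sequence is purely periodic with period 9.

9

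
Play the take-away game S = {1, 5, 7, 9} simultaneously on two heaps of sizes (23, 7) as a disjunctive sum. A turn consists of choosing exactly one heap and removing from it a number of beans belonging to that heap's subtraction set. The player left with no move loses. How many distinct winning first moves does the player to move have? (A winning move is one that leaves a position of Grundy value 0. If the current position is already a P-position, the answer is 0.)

All heaps use S = {1, 5, 7, 9}:
n :  0  1  2  3  4  5  6  7  8  9 10 11 12 13 14 15 16 17 18 19 20 21 22 23
G :  0  1  0  1  0  1  0  1  0  1  0  1  0  1  0  1  0  1  0  1  0  1  0  1
Heap A: G(23) = 1.
Heap B: G(7) = 1.
Combined Grundy value = 1 ⊕ 1 = 0.
A winning move leaves total XOR = 0, i.e. changes one component's Grundy value g to g ⊕ X where X is the current total.
Heap A: target g' = 1⊕0 = 1, but every legal move changes the Grundy value (mex property), so 0 moves.
Heap B: target g' = 1⊕0 = 1, but every legal move changes the Grundy value (mex property), so 0 moves.

0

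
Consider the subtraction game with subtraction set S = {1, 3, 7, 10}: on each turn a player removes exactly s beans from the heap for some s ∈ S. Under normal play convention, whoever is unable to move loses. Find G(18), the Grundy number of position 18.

1

G(0) = 0
G(1) = mex{0} = 1
G(2) = mex{1} = 0
G(3) = mex{0,0} = 1
G(4) = mex{1,1} = 0
G(5) = mex{0,0} = 1
G(6) = mex{1,1} = 0
G(7) = mex{0,0,0} = 1
G(8) = mex{1,1,1} = 0
G(9) = mex{0,0,0} = 1
G(10) = mex{1,1,1,0} = 2
G(11) = mex{2,0,0,1} = 3
G(12) = mex{3,1,1,0} = 2
G(13) = mex{2,2,0,1} = 3
G(14) = mex{3,3,1,0} = 2
G(15) = mex{2,2,0,1} = 3
G(16) = mex{3,3,1,0} = 2
G(17) = mex{2,2,2,1} = 0
G(18) = mex{0,3,3,0} = 1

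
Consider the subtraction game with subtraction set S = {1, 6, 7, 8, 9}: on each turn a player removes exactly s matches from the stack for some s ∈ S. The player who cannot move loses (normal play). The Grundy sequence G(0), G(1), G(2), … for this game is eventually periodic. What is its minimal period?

n :  0  1  2  3  4  5  6  7  8  9 10 11 12 13 14 15 16 17 18 19 20 21 22 23 24 25 26 27 28 29
G :  0  1  0  1  0  1  2  3  2  3  2  3  4  5  0  1  0  1  0  1  2  3  2  3  2  3  4  5  0  1
G(n+14) = G(n) holds for n = 0,…,8 (a full window of length max(S) = 9), so the sequence is purely periodic with period 14.

14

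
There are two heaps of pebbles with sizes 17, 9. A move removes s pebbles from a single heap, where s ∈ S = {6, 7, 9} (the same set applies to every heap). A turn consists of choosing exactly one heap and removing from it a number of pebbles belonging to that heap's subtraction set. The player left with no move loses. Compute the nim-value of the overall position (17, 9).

All heaps use S = {6, 7, 9}:
n :  0  1  2  3  4  5  6  7  8  9 10 11 12 13 14 15 16 17
G :  0  0  0  0  0  0  1  1  1  1  1  1  2  2  2  0  0  0
Heap A: G(17) = 0.
Heap B: G(9) = 1.
Combined Grundy value = 0 ⊕ 1 = 1.

1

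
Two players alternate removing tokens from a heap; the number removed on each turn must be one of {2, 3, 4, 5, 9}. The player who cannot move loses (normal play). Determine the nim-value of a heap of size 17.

n :  0  1  2  3  4  5  6  7  8  9 10 11 12 13 14 15 16 17
G :  0  0  1  1  2  2  3  0  0  1  1  2  2  3  0  0  1  1

1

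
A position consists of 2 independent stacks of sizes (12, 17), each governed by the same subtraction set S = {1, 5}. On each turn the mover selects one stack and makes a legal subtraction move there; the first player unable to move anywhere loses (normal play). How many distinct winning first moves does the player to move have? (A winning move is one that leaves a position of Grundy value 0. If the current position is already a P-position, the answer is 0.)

All stacks use S = {1, 5}:
G(0) = 0
G(1) = mex{0} = 1
G(2) = mex{1} = 0
G(3) = mex{0} = 1
G(4) = mex{1} = 0
G(5) = mex{0,0} = 1
G(6) = mex{1,1} = 0
G(7) = mex{0,0} = 1
G(8) = mex{1,1} = 0
G(9) = mex{0,0} = 1
G(10) = mex{1,1} = 0
G(11) = mex{0,0} = 1
G(12) = mex{1,1} = 0
G(13) = mex{0,0} = 1
G(14) = mex{1,1} = 0
G(15) = mex{0,0} = 1
G(16) = mex{1,1} = 0
G(17) = mex{0,0} = 1
Stack A: G(12) = 0.
Stack B: G(17) = 1.
Combined Grundy value = 0 ⊕ 1 = 1.
A winning move leaves total XOR = 0, i.e. changes one component's Grundy value g to g ⊕ X where X is the current total.
Stack A: need g' = 0⊕1 = 1. Options: 12−1→G=1, 12−5→G=1. Hits: 2.
Stack B: need g' = 1⊕1 = 0. Options: 17−1→G=0, 17−5→G=0. Hits: 2.

4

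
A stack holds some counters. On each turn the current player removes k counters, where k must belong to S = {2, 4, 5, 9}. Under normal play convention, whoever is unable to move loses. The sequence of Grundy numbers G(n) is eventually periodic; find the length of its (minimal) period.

n :  0  1  2  3  4  5  6  7  8  9 10 11 12 13 14 15 16 17
G :  0  0  1  1  2  2  3  0  0  1  1  2  2  3  0  0  1  1
G(n+7) = G(n) holds for n = 0,…,8 (a full window of length max(S) = 9), so the sequence is purely periodic with period 7.

7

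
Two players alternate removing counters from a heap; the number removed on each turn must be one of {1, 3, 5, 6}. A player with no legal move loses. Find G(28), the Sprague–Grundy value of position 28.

2

n :  0  1  2  3  4  5  6  7  8  9 10 11 12 13 14 15 16 17 18 19 20 21 22 23 24 25 26 27 28
G :  0  1  0  1  0  1  2  3  2  3  2  0  1  0  1  0  1  2  3  2  3  2  0  1  0  1  0  1  2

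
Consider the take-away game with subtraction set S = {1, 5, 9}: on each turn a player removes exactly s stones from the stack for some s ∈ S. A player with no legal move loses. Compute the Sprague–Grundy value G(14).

0

n :  0  1  2  3  4  5  6  7  8  9 10 11 12 13 14
G :  0  1  0  1  0  1  0  1  0  1  0  1  0  1  0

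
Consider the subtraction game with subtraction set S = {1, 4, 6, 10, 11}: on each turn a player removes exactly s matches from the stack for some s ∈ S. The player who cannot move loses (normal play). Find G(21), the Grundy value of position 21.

0

n :  0  1  2  3  4  5  6  7  8  9 10 11 12 13 14 15 16 17 18 19 20 21
G :  0  1  0  1  2  0  1  0  1  2  3  2  3  4  0  1  2  3  2  0  1  0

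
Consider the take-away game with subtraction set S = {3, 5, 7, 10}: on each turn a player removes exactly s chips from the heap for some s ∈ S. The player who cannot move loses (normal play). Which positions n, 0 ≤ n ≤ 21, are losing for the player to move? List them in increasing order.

0, 1, 2, 13, 14, 15

n :  0  1  2  3  4  5  6  7  8  9 10 11 12 13 14 15 16 17 18 19 20 21
G :  0  0  0  1  1  1  2  2  2  3  3  3  4  0  0  0  1  1  1  2  2  2
P-positions are exactly the n with G(n) = 0.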